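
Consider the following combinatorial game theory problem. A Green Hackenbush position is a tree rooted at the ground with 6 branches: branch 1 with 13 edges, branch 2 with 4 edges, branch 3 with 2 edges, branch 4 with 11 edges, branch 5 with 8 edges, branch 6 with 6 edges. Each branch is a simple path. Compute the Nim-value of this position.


The tree has 6 branches from the ground vertex.
In Green Hackenbush, the Nim-value of a simple path of length k is k.
Branch 1: length 13, Nim-value = 13
Branch 2: length 4, Nim-value = 4
Branch 3: length 2, Nim-value = 2
Branch 4: length 11, Nim-value = 11
Branch 5: length 8, Nim-value = 8
Branch 6: length 6, Nim-value = 6
Total Nim-value = XOR of all branch values:
0 XOR 13 = 13
13 XOR 4 = 9
9 XOR 2 = 11
11 XOR 11 = 0
0 XOR 8 = 8
8 XOR 6 = 14
Nim-value of the tree = 14

14


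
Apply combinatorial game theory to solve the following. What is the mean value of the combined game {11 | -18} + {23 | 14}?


G1 = {11 | -18}, G2 = {23 | 14}
Each is a switch {a | b} with numbers a > b; its mean value is (a + b)/2, and mean value is additive over game sums: m(G1 + G2) = m(G1) + m(G2).
Mean of G1 = (11 + (-18))/2 = -7/2 = -7/2
Mean of G2 = (23 + (14))/2 = 37/2 = 37/2
Mean of G1 + G2 = -7/2 + 37/2 = 15

15


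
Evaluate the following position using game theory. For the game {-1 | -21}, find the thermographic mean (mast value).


Game = {-1 | -21}, a switch {a | b} with numbers a > b.
Its thermograph has left wall a - t and right wall b + t, which meet at t = (a - b)/2, where both equal (a + b)/2. So the mast (mean value) is at (a + b)/2.
Mean = (-1 + (-21))/2 = -22/2 = -11

-11


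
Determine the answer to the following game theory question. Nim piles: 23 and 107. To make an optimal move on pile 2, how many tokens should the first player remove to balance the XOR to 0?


Piles: 23 and 107
Current XOR: 23 XOR 107 = 124 (non-zero, so this is an N-position).
To make the XOR zero, we need to find a move that balances the piles.
For pile 2 (size 107): target = 107 XOR 124 = 23
We reduce pile 2 from 107 to 23.
Tokens removed: 107 - 23 = 84
Verification: 23 XOR 23 = 0

84


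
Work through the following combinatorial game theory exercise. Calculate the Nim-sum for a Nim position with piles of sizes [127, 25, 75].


We need the XOR (exclusive or) of all pile sizes.
After XOR-ing pile 1 (size 127): 0 XOR 127 = 127
After XOR-ing pile 2 (size 25): 127 XOR 25 = 102
After XOR-ing pile 3 (size 75): 102 XOR 75 = 45
The Nim-value of this position is 45.

45


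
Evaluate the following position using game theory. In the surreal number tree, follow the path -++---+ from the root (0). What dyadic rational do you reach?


Sign expansion: -++---+
Rule: track bounds (lo, hi), initially (-inf, +inf). On '+', the current value becomes lo and we move to the simplest number in (value, hi): value + 1 if hi = +inf, otherwise the midpoint (value + hi)/2. On '-', the current value becomes hi and we move to value - 1 if lo = -inf, otherwise the midpoint (lo + value)/2.
Start at 0.
Step 1: sign = -, move left. Bounds: (-inf, 0). Value = -1
Step 2: sign = +, move right. Bounds: (-1, 0). Value = -1/2
Step 3: sign = +, move right. Bounds: (-1/2, 0). Value = -1/4
Step 4: sign = -, move left. Bounds: (-1/2, -1/4). Value = -3/8
Step 5: sign = -, move left. Bounds: (-1/2, -3/8). Value = -7/16
Step 6: sign = -, move left. Bounds: (-1/2, -7/16). Value = -15/32
Step 7: sign = +, move right. Bounds: (-15/32, -7/16). Value = -29/64
The surreal number with sign expansion -++---+ is -29/64.

-29/64


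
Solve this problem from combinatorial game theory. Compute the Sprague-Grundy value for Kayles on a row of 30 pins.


Kayles: a move removes 1 or 2 adjacent pins from a contiguous row.
Removing pins from a row of k leaves two independent rows (a, b) with a + b = k - 1 (one pin) or a + b = k - 2 (two pins); an end removal gives a = 0.
By Sprague-Grundy, G(k) = mex{ G(a) XOR G(b) } over all these splits. G(0) = 0.
G(1): splits (0,0):0^0=0 -> mex({0}) = 1
G(2): splits (0,1):0^1=1 (0,0):0^0=0 -> mex({0, 1}) = 2
G(3): splits (0,2):0^2=2 (1,1):1^1=0 (0,1):0^1=1 -> mex({0, 1, 2}) = 3
G(4): splits (0,3):0^3=3 (1,2):1^2=3 (0,2):0^2=2 (1,1):1^1=0 -> mex({0, 2, 3}) = 1
G(5): splits (0,4):0^1=1 (1,3):1^3=2 (2,2):2^2=0 (0,3):0^3=3 (1,2):1^2=3 -> mex({0, 1, 2, 3}) = 4
G(6) = mex({0, 1, 2, 4}) = 3
G(7) = mex({0, 1, 3, 4, 5}) = 2
G(8) = mex({0, 2, 3, 5, 6}) = 1
G(9) = mex({0, 1, 2, 3, 6, 7}) = 4
G(10) = mex({0, 1, 3, 4, 5, 7}) = 2
G(11) = mex({0, 1, 2, 3, 4, 5}) = 6
G(12) = mex({0, 1, 2, 3, 5, 6, 7}) = 4
G(13) = mex({0, 2, 3, 4, 6, 7}) = 1
G(14) = mex({0, 1, 4, 5, 6, 7}) = 2
G(15) = mex({0, 1, 2, 3, 4, 5, 6}) = 7
G(16) = mex({0, 2, 3, 5, 6, 7}) = 1
G(17) = mex({0, 1, 2, 3, 5, 6, 7}) = 4
G(18) = mex({0, 1, 2, 4, 5, 6}) = 3
G(19) = mex({0, 1, 3, 4, 5, 7}) = 2
G(20) = mex({0, 2, 3, 4, 5, 6, 7}) = 1
G(21) = mex({0, 1, 2, 3, 5, 6, 7}) = 4
G(22) = mex({0, 1, 2, 3, 4, 5, 7}) = 6
G(23) = mex({0, 1, 2, 3, 4, 5, 6}) = 7
G(24) = mex({0, 1, 2, 3, 5, 6, 7}) = 4
G(25) = mex({0, 2, 3, 4, 6, 7}) = 1
G(26) = mex({0, 1, 3, 4, 5, 6, 7}) = 2
G(27) = mex({0, 1, 2, 3, 4, 5, 6, 7}) = 8
G(28) = mex({0, 1, 2, 3, 4, 6, 7, 8}) = 5
G(29) = mex({0, 1, 2, 3, 5, 6, 7, 8, 9}) = 4
G(30) = mex({0, 1, 2, 3, 4, 5, 6, 9, 10}) = 7
Therefore G(30) = 7.

7


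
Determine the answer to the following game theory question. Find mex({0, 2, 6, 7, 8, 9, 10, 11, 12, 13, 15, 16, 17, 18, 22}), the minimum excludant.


Set = {0, 2, 6, 7, 8, 9, 10, 11, 12, 13, 15, 16, 17, 18, 22}
0 is in the set.
1 is NOT in the set. This is the mex.
mex = 1

1


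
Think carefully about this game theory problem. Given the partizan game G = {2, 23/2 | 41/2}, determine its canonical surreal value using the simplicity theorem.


Left options: {2, 23/2}, max = 23/2
Right options: {41/2}, min = 41/2
All options are numbers and max(Left) < min(Right), so by the simplicity theorem the value is the simplest (earliest-born) number strictly between 23/2 and 41/2.
Integers 12 through 20 all lie strictly between 23/2 and 41/2.
Among integers, the simplest (lowest birthday = smallest |n|; 0 is born on day 0, +-n on day n) is 12.
No non-integer in the interval can be simpler: if x is a non-integer in the interval, then floor(x) or ceil(x) also lies in the interval (the interval contains an integer), and both are proper prefixes of x's sign expansion, i.e. born earlier. So the game value is 12.
Game value = 12

12


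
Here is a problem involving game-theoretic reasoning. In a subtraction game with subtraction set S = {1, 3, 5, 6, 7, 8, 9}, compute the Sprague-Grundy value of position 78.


The subtraction set is S = {1, 3, 5, 6, 7, 8, 9}.
G(k) = mex{ G(k - s) : s in S, s <= k }. We compute iteratively: G(0) = 0.
G(1) = mex({0}) = 1
G(2) = mex({1}) = 0
G(3) = mex({0}) = 1
G(4) = mex({1}) = 0
G(5) = mex({0}) = 1
G(6) = mex({0, 1}) = 2
G(7) = mex({0, 1, 2}) = 3
G(8) = mex({0, 1, 3}) = 2
G(9) = mex({0, 1, 2}) = 3
G(10) = mex({0, 1, 3}) = 2
G(11) = mex({0, 1, 2}) = 3
G(12) = mex({0, 1, 2, 3}) = 4
G(13) = mex({0, 1, 2, 3, 4}) = 5
G(14) = mex({1, 2, 3, 5}) = 0
G(15) = mex({0, 2, 3, 4}) = 1
G(16) = mex({1, 2, 3, 5}) = 0
G(17) = mex({0, 2, 3, 4}) = 1
G(18) = mex({1, 2, 3, 4, 5}) = 0
G(19) = mex({0, 2, 3, 4, 5}) = 1
G(20) = mex({0, 1, 3, 4, 5}) = 2
G(21) = mex({0, 1, 2, 4, 5}) = 3
G(22) = mex({0, 1, 3, 5}) = 2
Observe that G(14)..G(22) = 0, 1, 0, 1, 0, 1, 2, 3, 2 repeats G(0)..G(8) = 0, 1, 0, 1, 0, 1, 2, 3, 2.
For k >= max(S) = 9, G(k) is determined by the previous 9 values G(k-9)..G(k-1); a window of 9 consecutive values has recurred shifted by 14, so by induction G(k + 14) = G(k) for all k >= 0: the sequence is periodic from the start with period 14.
One period: G(0..13) = 0, 1, 0, 1, 0, 1, 2, 3, 2, 3, 2, 3, 4, 5.
78 mod 14 = 8, so G(78) = G(8) = 2.

2


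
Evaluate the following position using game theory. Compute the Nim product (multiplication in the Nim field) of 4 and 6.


Nim multiplication is bilinear over XOR: (u XOR v) * w = (u*w) XOR (v*w).
So we split each operand into its bit components and XOR the pairwise Nim products.
4 = 4 (as XOR of powers of 2).
6 = 2 + 4 (as XOR of powers of 2).
Using the standard Nim-product table on single bits:
  2*2 = 3,   2*4 = 8,   2*8 = 12,
  4*4 = 6,   4*8 = 11,  8*8 = 13,
and  1*x = x (identity), k*l = l*k (commutative).
Pairwise Nim products:
  4 * 2 = 8
  4 * 4 = 6
XOR them: 8 XOR 6 = 14.
Result: 4 * 6 = 14 (in Nim).

14


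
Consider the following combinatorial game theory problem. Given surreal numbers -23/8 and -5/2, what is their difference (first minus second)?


x = -23/8, y = -5/2
Converting to common denominator: 8
x = -23/8, y = -20/8
x - y = -23/8 - -5/2 = -3/8

-3/8


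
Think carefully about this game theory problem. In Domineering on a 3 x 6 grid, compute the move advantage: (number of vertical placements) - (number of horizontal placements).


Board is 3 x 6 (rows x cols).
Left (vertical) placements: (rows-1) * cols = 2 * 6 = 12
Right (horizontal) placements: rows * (cols-1) = 3 * 5 = 15
Advantage = Left - Right = 12 - 15 = -3

-3


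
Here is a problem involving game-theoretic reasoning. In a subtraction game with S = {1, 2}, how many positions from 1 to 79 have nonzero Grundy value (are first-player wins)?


Subtraction set S = {1, 2}, so G(n) = n mod 3.
G(n) = 0 when n is a multiple of 3.
Multiples of 3 in [1, 79]: 26
N-positions (nonzero Grundy) = 79 - 26 = 53

53


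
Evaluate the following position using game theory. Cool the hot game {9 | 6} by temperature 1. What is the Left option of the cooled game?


Original game: {9 | 6} (a switch {a | b} with a > b).
Cooling by t (for t below the temperature (a - b)/2 = 3/2) taxes each move by t: {a | b} cooled by t is {a - t | b + t}.
Cooling amount: t = 1
Cooled Left option: 9 - 1 = 8
Cooled Right option: 6 + 1 = 7
Cooled game: {8 | 7}
Left option = 8

8


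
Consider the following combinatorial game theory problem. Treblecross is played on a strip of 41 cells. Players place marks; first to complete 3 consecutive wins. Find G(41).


Treblecross: place X on empty cells; 3-in-a-row wins.
Playing within two cells of an existing X lets the opponent win at once, so sensible play treats the cells i-2..i+2 around each X as dead. The player left with no safe cell loses, so this is a normal-play take-away game on strips of safe cells.
Placing X at cell i (0-indexed) of a strip of k safe cells leaves independent strips of sizes max(0, i-2) and max(0, k-i-3). Hence G(k) = mex{ G(max(0,i-2)) XOR G(max(0,k-i-3)) : 0 <= i < k }, with G(0) = 0.
G(1): splits (0,0):0^0=0 -> mex({0}) = 1
G(2): splits (0,0):0^0=0 -> mex({0}) = 1
G(3): splits (0,0):0^0=0 -> mex({0}) = 1
G(4): splits (0,1):0^1=1 (0,0):0^0=0 -> mex({0, 1}) = 2
G(5): splits (0,2):0^1=1 (0,1):0^1=1 (0,0):0^0=0 -> mex({0, 1}) = 2
G(6) = mex({1}) = 0
G(7) = mex({0, 1, 2}) = 3
G(8) = mex({0, 1, 2}) = 3
G(9) = mex({0, 2}) = 1
G(10) = mex({0, 2, 3}) = 1
G(11) = mex({0, 3}) = 1
G(12) = mex({1, 3}) = 0
G(13) = mex({0, 1, 2, 3}) = 4
G(14) = mex({0, 1, 2}) = 3
G(15) = mex({0, 1, 2}) = 3
G(16) = mex({0, 1, 2, 4}) = 3
G(17) = mex({0, 1, 3, 4}) = 2
G(18) = mex({0, 1, 3, 4}) = 2
G(19) = mex({0, 1, 3, 5}) = 2
G(20) = mex({0, 1, 2, 3, 5}) = 4
G(21) = mex({0, 1, 2, 3, 5}) = 4
G(22) = mex({1, 2, 6}) = 0
G(23) = mex({0, 1, 2, 3, 4, 6}) = 5
G(24) = mex({0, 1, 2, 3, 4}) = 5
G(25) = mex({0, 1, 3, 4, 7}) = 2
G(26) = mex({0, 1, 3, 4, 5, 7}) = 2
G(27) = mex({0, 1, 3, 5}) = 2
G(28) = mex({0, 1, 2, 5}) = 3
G(29) = mex({0, 1, 2, 4, 5, 6}) = 3
G(30) = mex({1, 2, 4, 6}) = 0
G(31) = mex({0, 1, 2, 3, 4, 6}) = 5
G(32) = mex({1, 2, 3, 4, 7}) = 0
G(33) = mex({0, 3, 7}) = 1
G(34) = mex({0, 2, 3, 5, 7}) = 1
G(35) = mex({0, 2, 3, 5, 6}) = 1
G(36) = mex({0, 1, 2, 5, 6}) = 3
G(37) = mex({0, 1, 2, 4, 5, 6}) = 3
G(38) = mex({0, 1, 2, 4}) = 3
G(39) = mex({0, 1, 2, 3, 4, 7}) = 5
G(40) = mex({0, 1, 2, 3, 4, 5, 7}) = 6
G(41) = mex({0, 1, 2, 3, 5, 7}) = 4
Therefore G(41) = 4.

4


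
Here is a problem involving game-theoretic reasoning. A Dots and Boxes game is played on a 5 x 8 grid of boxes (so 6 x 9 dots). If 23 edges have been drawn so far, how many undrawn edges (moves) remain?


Grid: 5 x 8 boxes, i.e. 6 rows and 9 columns of dots.
Horizontal edges: (rows + 1) * cols = 6 * 8 = 48
Vertical edges: rows * (cols + 1) = 5 * 9 = 45
Total edges: 48 + 45 = 93
Edges drawn: 23
Remaining: 93 - 23 = 70

70


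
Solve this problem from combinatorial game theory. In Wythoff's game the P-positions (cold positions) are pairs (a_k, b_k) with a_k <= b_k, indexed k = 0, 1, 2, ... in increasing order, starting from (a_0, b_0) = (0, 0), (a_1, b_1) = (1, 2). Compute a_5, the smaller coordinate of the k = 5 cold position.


By Wythoff's theorem, a_k = floor(k * phi) and b_k = floor(k * phi^2) = a_k + k, where phi = (1 + sqrt(5))/2 is the golden ratio.
phi = (1 + sqrt(5))/2 = 1.618034
k = 5
k * phi = 5 * 1.618034 = 8.090170
a_5 = floor(k * phi) = 8

8


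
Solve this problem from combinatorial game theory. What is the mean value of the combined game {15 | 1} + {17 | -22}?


G1 = {15 | 1}, G2 = {17 | -22}
Each is a switch {a | b} with numbers a > b; its mean value is (a + b)/2, and mean value is additive over game sums: m(G1 + G2) = m(G1) + m(G2).
Mean of G1 = (15 + (1))/2 = 16/2 = 8
Mean of G2 = (17 + (-22))/2 = -5/2 = -5/2
Mean of G1 + G2 = 8 + -5/2 = 11/2

11/2


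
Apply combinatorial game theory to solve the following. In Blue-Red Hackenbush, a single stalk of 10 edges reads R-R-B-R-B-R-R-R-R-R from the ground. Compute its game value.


Edges (from ground): R-R-B-R-B-R-R-R-R-R
By Berlekamp's sign-expansion rule, a Blue-Red Hackenbush stalk has the value of the surreal number whose sign sequence is the edge sequence with B -> + and R -> -.
Sign sequence: --+-+-----
Trace the sign expansion in the surreal number tree, starting from 0:
Edge 1: R (sign -) -> bounds (-inf, 0), value = -1
Edge 2: R (sign -) -> bounds (-inf, -1), value = -2
Edge 3: B (sign +) -> bounds (-2, -1), value = -3/2
Edge 4: R (sign -) -> bounds (-2, -3/2), value = -7/4
Edge 5: B (sign +) -> bounds (-7/4, -3/2), value = -13/8
Edge 6: R (sign -) -> bounds (-7/4, -13/8), value = -27/16
Edge 7: R (sign -) -> bounds (-7/4, -27/16), value = -55/32
Edge 8: R (sign -) -> bounds (-7/4, -55/32), value = -111/64
Edge 9: R (sign -) -> bounds (-7/4, -111/64), value = -223/128
Edge 10: R (sign -) -> bounds (-7/4, -223/128), value = -447/256
Game value = -447/256

-447/256


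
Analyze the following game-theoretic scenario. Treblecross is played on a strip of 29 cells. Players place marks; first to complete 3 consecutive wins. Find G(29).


Treblecross: place X on empty cells; 3-in-a-row wins.
Playing within two cells of an existing X lets the opponent win at once, so sensible play treats the cells i-2..i+2 around each X as dead. The player left with no safe cell loses, so this is a normal-play take-away game on strips of safe cells.
Placing X at cell i (0-indexed) of a strip of k safe cells leaves independent strips of sizes max(0, i-2) and max(0, k-i-3). Hence G(k) = mex{ G(max(0,i-2)) XOR G(max(0,k-i-3)) : 0 <= i < k }, with G(0) = 0.
G(1): splits (0,0):0^0=0 -> mex({0}) = 1
G(2): splits (0,0):0^0=0 -> mex({0}) = 1
G(3): splits (0,0):0^0=0 -> mex({0}) = 1
G(4): splits (0,1):0^1=1 (0,0):0^0=0 -> mex({0, 1}) = 2
G(5): splits (0,2):0^1=1 (0,1):0^1=1 (0,0):0^0=0 -> mex({0, 1}) = 2
G(6) = mex({1}) = 0
G(7) = mex({0, 1, 2}) = 3
G(8) = mex({0, 1, 2}) = 3
G(9) = mex({0, 2}) = 1
G(10) = mex({0, 2, 3}) = 1
G(11) = mex({0, 3}) = 1
G(12) = mex({1, 3}) = 0
G(13) = mex({0, 1, 2, 3}) = 4
G(14) = mex({0, 1, 2}) = 3
G(15) = mex({0, 1, 2}) = 3
G(16) = mex({0, 1, 2, 4}) = 3
G(17) = mex({0, 1, 3, 4}) = 2
G(18) = mex({0, 1, 3, 4}) = 2
G(19) = mex({0, 1, 3, 5}) = 2
G(20) = mex({0, 1, 2, 3, 5}) = 4
G(21) = mex({0, 1, 2, 3, 5}) = 4
G(22) = mex({1, 2, 6}) = 0
G(23) = mex({0, 1, 2, 3, 4, 6}) = 5
G(24) = mex({0, 1, 2, 3, 4}) = 5
G(25) = mex({0, 1, 3, 4, 7}) = 2
G(26) = mex({0, 1, 3, 4, 5, 7}) = 2
G(27) = mex({0, 1, 3, 5}) = 2
G(28) = mex({0, 1, 2, 5}) = 3
G(29) = mex({0, 1, 2, 4, 5, 6}) = 3
Therefore G(29) = 3.

3


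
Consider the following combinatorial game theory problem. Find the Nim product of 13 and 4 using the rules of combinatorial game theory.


Nim multiplication is bilinear over XOR: (u XOR v) * w = (u*w) XOR (v*w).
So we split each operand into its bit components and XOR the pairwise Nim products.
13 = 1 + 4 + 8 (as XOR of powers of 2).
4 = 4 (as XOR of powers of 2).
Using the standard Nim-product table on single bits:
  2*2 = 3,   2*4 = 8,   2*8 = 12,
  4*4 = 6,   4*8 = 11,  8*8 = 13,
and  1*x = x (identity), k*l = l*k (commutative).
Pairwise Nim products:
  1 * 4 = 4
  4 * 4 = 6
  8 * 4 = 11
XOR them: 4 XOR 6 XOR 11 = 9.
Result: 13 * 4 = 9 (in Nim).

9


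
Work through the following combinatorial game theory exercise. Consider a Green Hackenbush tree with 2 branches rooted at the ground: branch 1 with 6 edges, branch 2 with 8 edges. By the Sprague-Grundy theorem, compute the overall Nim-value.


The tree has 2 branches from the ground vertex.
In Green Hackenbush, the Nim-value of a simple path of length k is k.
Branch 1: length 6, Nim-value = 6
Branch 2: length 8, Nim-value = 8
Total Nim-value = XOR of all branch values:
0 XOR 6 = 6
6 XOR 8 = 14
Nim-value of the tree = 14

14


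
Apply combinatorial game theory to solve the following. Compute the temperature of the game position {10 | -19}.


The game is {10 | -19}, a switch {a | b} with numbers a > b.
Cooling {a | b} by t gives {a - t | b + t}, which stops being hot when a - t = b + t, i.e. at t = (a - b)/2. So the temperature of a switch is (a - b)/2.
Temperature = (Left option - Right option) / 2
= (10 - (-19)) / 2
= 29 / 2
= 29/2

29/2


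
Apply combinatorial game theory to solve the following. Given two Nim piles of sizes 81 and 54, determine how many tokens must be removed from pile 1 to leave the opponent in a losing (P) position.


Piles: 81 and 54
Current XOR: 81 XOR 54 = 103 (non-zero, so this is an N-position).
To make the XOR zero, we need to find a move that balances the piles.
For pile 1 (size 81): target = 81 XOR 103 = 54
We reduce pile 1 from 81 to 54.
Tokens removed: 81 - 54 = 27
Verification: 54 XOR 54 = 0

27


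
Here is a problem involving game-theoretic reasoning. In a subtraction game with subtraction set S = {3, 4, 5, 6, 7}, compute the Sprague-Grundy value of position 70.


The subtraction set is S = {3, 4, 5, 6, 7}.
G(k) = mex{ G(k - s) : s in S, s <= k }. We compute iteratively: G(0) = 0.
G(1) = mex({}) = 0
G(2) = mex({}) = 0
G(3) = mex({0}) = 1
G(4) = mex({0}) = 1
G(5) = mex({0}) = 1
G(6) = mex({0, 1}) = 2
G(7) = mex({0, 1}) = 2
G(8) = mex({0, 1}) = 2
G(9) = mex({0, 1, 2}) = 3
G(10) = mex({1, 2}) = 0
G(11) = mex({1, 2}) = 0
G(12) = mex({1, 2, 3}) = 0
G(13) = mex({0, 2, 3}) = 1
G(14) = mex({0, 2, 3}) = 1
G(15) = mex({0, 2, 3}) = 1
G(16) = mex({0, 1, 3}) = 2
Observe that G(10)..G(16) = 0, 0, 0, 1, 1, 1, 2 repeats G(0)..G(6) = 0, 0, 0, 1, 1, 1, 2.
For k >= max(S) = 7, G(k) is determined by the previous 7 values G(k-7)..G(k-1); a window of 7 consecutive values has recurred shifted by 10, so by induction G(k + 10) = G(k) for all k >= 0: the sequence is periodic from the start with period 10.
One period: G(0..9) = 0, 0, 0, 1, 1, 1, 2, 2, 2, 3.
70 mod 10 = 0, so G(70) = G(0) = 0.

0


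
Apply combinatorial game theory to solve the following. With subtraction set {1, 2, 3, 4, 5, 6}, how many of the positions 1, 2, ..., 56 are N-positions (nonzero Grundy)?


Subtraction set S = {1, 2, 3, 4, 5, 6}, so G(n) = n mod 7.
G(n) = 0 when n is a multiple of 7.
Multiples of 7 in [1, 56]: 8
N-positions (nonzero Grundy) = 56 - 8 = 48

48


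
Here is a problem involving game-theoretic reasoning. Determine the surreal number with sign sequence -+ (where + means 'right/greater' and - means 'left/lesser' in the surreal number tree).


Sign expansion: -+
Rule: track bounds (lo, hi), initially (-inf, +inf). On '+', the current value becomes lo and we move to the simplest number in (value, hi): value + 1 if hi = +inf, otherwise the midpoint (value + hi)/2. On '-', the current value becomes hi and we move to value - 1 if lo = -inf, otherwise the midpoint (lo + value)/2.
Start at 0.
Step 1: sign = -, move left. Bounds: (-inf, 0). Value = -1
Step 2: sign = +, move right. Bounds: (-1, 0). Value = -1/2
The surreal number with sign expansion -+ is -1/2.

-1/2


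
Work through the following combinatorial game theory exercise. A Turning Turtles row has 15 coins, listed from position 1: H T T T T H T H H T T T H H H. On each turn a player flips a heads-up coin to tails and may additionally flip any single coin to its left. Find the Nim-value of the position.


Coins: H T T T T H T H H T T T H H H
Key fact: a single head at position k behaves exactly like a Nim heap of size k (turning it to T and optionally flipping a coin at j < k corresponds to moving the heap from k to j, or to 0), and heads combine as a disjunctive sum (two heads at the same place would cancel, matching j XOR j = 0). So the Nim-value is the XOR of the 1-indexed positions of the heads.
Face-up positions (1-indexed): [1, 6, 8, 9, 13, 14, 15]
XOR 0 with 1: 0 XOR 1 = 1
XOR 1 with 6: 1 XOR 6 = 7
XOR 7 with 8: 7 XOR 8 = 15
XOR 15 with 9: 15 XOR 9 = 6
XOR 6 with 13: 6 XOR 13 = 11
XOR 11 with 14: 11 XOR 14 = 5
XOR 5 with 15: 5 XOR 15 = 10
Nim-value = 10

10


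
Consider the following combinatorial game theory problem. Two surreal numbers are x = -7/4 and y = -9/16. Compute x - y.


x = -7/4, y = -9/16
Converting to common denominator: 16
x = -28/16, y = -9/16
x - y = -7/4 - -9/16 = -19/16

-19/16


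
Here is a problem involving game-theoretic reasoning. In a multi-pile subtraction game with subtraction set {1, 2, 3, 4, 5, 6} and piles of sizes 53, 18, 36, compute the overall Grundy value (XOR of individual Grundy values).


Subtraction set: {1, 2, 3, 4, 5, 6}
For this subtraction set, G(n) = n mod 7 (period = max + 1 = 7).
Pile 1 (size 53): G(53) = 53 mod 7 = 4
Pile 2 (size 18): G(18) = 18 mod 7 = 4
Pile 3 (size 36): G(36) = 36 mod 7 = 1
Total Grundy value = XOR of all: 4 XOR 4 XOR 1 = 1

1


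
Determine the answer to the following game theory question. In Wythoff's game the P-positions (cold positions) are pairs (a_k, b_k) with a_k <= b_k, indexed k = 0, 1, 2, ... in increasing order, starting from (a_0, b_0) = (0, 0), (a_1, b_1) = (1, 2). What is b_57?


By Wythoff's theorem, a_k = floor(k * phi) and b_k = floor(k * phi^2) = a_k + k, where phi = (1 + sqrt(5))/2 is the golden ratio.
phi = (1 + sqrt(5))/2 = 1.618034
phi^2 = phi + 1 = 2.618034
k = 57
k * phi^2 = 57 * 2.618034 = 149.227937
b_57 = floor(k * phi^2) = 149 (check: a_57 + k = 92 + 57 = 149)

149


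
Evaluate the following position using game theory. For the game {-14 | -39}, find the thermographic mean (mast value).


Game = {-14 | -39}, a switch {a | b} with numbers a > b.
Its thermograph has left wall a - t and right wall b + t, which meet at t = (a - b)/2, where both equal (a + b)/2. So the mast (mean value) is at (a + b)/2.
Mean = (-14 + (-39))/2 = -53/2 = -53/2

-53/2


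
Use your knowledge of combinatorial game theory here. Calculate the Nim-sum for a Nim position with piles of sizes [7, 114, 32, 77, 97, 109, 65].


We need the XOR (exclusive or) of all pile sizes.
After XOR-ing pile 1 (size 7): 0 XOR 7 = 7
After XOR-ing pile 2 (size 114): 7 XOR 114 = 117
After XOR-ing pile 3 (size 32): 117 XOR 32 = 85
After XOR-ing pile 4 (size 77): 85 XOR 77 = 24
After XOR-ing pile 5 (size 97): 24 XOR 97 = 121
After XOR-ing pile 6 (size 109): 121 XOR 109 = 20
After XOR-ing pile 7 (size 65): 20 XOR 65 = 85
The Nim-value of this position is 85.

85


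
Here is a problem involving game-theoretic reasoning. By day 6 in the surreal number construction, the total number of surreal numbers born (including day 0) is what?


Day 0: {|} = 0 is born. Count = 1.
Day n: the number of surreal numbers born by day n is 2^(n+1) - 1.
By day 0: 2^1 - 1 = 1
By day 1: 2^2 - 1 = 3
By day 2: 2^3 - 1 = 7
By day 3: 2^4 - 1 = 15
By day 4: 2^5 - 1 = 31
By day 5: 2^6 - 1 = 63
By day 6: 2^7 - 1 = 127
By day 6: 127 surreal numbers.

127


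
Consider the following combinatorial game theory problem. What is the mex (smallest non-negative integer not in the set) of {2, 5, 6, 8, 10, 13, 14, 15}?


Set = {2, 5, 6, 8, 10, 13, 14, 15}
0 is NOT in the set. This is the mex.
mex = 0

0


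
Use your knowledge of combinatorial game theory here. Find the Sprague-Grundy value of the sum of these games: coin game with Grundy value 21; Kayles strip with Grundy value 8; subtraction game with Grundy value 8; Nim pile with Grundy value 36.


By the Sprague-Grundy theorem, the Grundy value of a sum of games is the XOR of individual Grundy values.
coin game: Grundy value = 21. Running XOR: 0 XOR 21 = 21
Kayles strip: Grundy value = 8. Running XOR: 21 XOR 8 = 29
subtraction game: Grundy value = 8. Running XOR: 29 XOR 8 = 21
Nim pile: Grundy value = 36. Running XOR: 21 XOR 36 = 49
The combined Grundy value is 49.

49


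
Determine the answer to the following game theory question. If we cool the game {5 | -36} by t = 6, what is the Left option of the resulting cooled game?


Original game: {5 | -36} (a switch {a | b} with a > b).
Cooling by t (for t below the temperature (a - b)/2 = 41/2) taxes each move by t: {a | b} cooled by t is {a - t | b + t}.
Cooling amount: t = 6
Cooled Left option: 5 - 6 = -1
Cooled Right option: -36 + 6 = -30
Cooled game: {-1 | -30}
Left option = -1

-1


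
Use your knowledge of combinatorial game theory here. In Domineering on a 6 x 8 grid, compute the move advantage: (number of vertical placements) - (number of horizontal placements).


Board is 6 x 8 (rows x cols).
Left (vertical) placements: (rows-1) * cols = 5 * 8 = 40
Right (horizontal) placements: rows * (cols-1) = 6 * 7 = 42
Advantage = Left - Right = 40 - 42 = -2

-2


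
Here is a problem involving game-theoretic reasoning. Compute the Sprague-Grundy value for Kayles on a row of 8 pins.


Kayles: a move removes 1 or 2 adjacent pins from a contiguous row.
Removing pins from a row of k leaves two independent rows (a, b) with a + b = k - 1 (one pin) or a + b = k - 2 (two pins); an end removal gives a = 0.
By Sprague-Grundy, G(k) = mex{ G(a) XOR G(b) } over all these splits. G(0) = 0.
G(1): splits (0,0):0^0=0 -> mex({0}) = 1
G(2): splits (0,1):0^1=1 (0,0):0^0=0 -> mex({0, 1}) = 2
G(3): splits (0,2):0^2=2 (1,1):1^1=0 (0,1):0^1=1 -> mex({0, 1, 2}) = 3
G(4): splits (0,3):0^3=3 (1,2):1^2=3 (0,2):0^2=2 (1,1):1^1=0 -> mex({0, 2, 3}) = 1
G(5): splits (0,4):0^1=1 (1,3):1^3=2 (2,2):2^2=0 (0,3):0^3=3 (1,2):1^2=3 -> mex({0, 1, 2, 3}) = 4
G(6) = mex({0, 1, 2, 4}) = 3
G(7) = mex({0, 1, 3, 4, 5}) = 2
G(8) = mex({0, 2, 3, 5, 6}) = 1
Therefore G(8) = 1.

1


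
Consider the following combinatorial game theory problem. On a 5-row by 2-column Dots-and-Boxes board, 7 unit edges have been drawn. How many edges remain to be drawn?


Grid: 5 x 2 boxes, i.e. 6 rows and 3 columns of dots.
Horizontal edges: (rows + 1) * cols = 6 * 2 = 12
Vertical edges: rows * (cols + 1) = 5 * 3 = 15
Total edges: 12 + 15 = 27
Edges drawn: 7
Remaining: 27 - 7 = 20

20


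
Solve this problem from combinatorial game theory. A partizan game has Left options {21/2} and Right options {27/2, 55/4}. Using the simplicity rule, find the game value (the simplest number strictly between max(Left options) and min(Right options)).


Left options: {21/2}, max = 21/2
Right options: {27/2, 55/4}, min = 27/2
All options are numbers and max(Left) < min(Right), so by the simplicity theorem the value is the simplest (earliest-born) number strictly between 21/2 and 27/2.
Integers 11 through 13 all lie strictly between 21/2 and 27/2.
Among integers, the simplest (lowest birthday = smallest |n|; 0 is born on day 0, +-n on day n) is 11.
No non-integer in the interval can be simpler: if x is a non-integer in the interval, then floor(x) or ceil(x) also lies in the interval (the interval contains an integer), and both are proper prefixes of x's sign expansion, i.e. born earlier. So the game value is 11.
Game value = 11

11


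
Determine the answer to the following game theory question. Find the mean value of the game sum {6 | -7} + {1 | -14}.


G1 = {6 | -7}, G2 = {1 | -14}
Each is a switch {a | b} with numbers a > b; its mean value is (a + b)/2, and mean value is additive over game sums: m(G1 + G2) = m(G1) + m(G2).
Mean of G1 = (6 + (-7))/2 = -1/2 = -1/2
Mean of G2 = (1 + (-14))/2 = -13/2 = -13/2
Mean of G1 + G2 = -1/2 + -13/2 = -7

-7


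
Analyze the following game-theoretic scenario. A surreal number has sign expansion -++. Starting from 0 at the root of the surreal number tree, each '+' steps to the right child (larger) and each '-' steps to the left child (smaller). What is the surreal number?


Sign expansion: -++
Rule: track bounds (lo, hi), initially (-inf, +inf). On '+', the current value becomes lo and we move to the simplest number in (value, hi): value + 1 if hi = +inf, otherwise the midpoint (value + hi)/2. On '-', the current value becomes hi and we move to value - 1 if lo = -inf, otherwise the midpoint (lo + value)/2.
Start at 0.
Step 1: sign = -, move left. Bounds: (-inf, 0). Value = -1
Step 2: sign = +, move right. Bounds: (-1, 0). Value = -1/2
Step 3: sign = +, move right. Bounds: (-1/2, 0). Value = -1/4
The surreal number with sign expansion -++ is -1/4.

-1/4


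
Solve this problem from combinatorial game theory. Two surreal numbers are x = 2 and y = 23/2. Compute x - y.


x = 2, y = 23/2
Converting to common denominator: 2
x = 4/2, y = 23/2
x - y = 2 - 23/2 = -19/2

-19/2


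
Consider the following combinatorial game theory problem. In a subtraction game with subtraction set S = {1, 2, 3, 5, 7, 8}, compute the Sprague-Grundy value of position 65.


The subtraction set is S = {1, 2, 3, 5, 7, 8}.
G(k) = mex{ G(k - s) : s in S, s <= k }. We compute iteratively: G(0) = 0.
G(1) = mex({0}) = 1
G(2) = mex({0, 1}) = 2
G(3) = mex({0, 1, 2}) = 3
G(4) = mex({1, 2, 3}) = 0
G(5) = mex({0, 2, 3}) = 1
G(6) = mex({0, 1, 3}) = 2
G(7) = mex({0, 1, 2}) = 3
G(8) = mex({0, 1, 2, 3}) = 4
G(9) = mex({0, 1, 2, 3, 4}) = 5
G(10) = mex({1, 2, 3, 4, 5}) = 0
G(11) = mex({0, 2, 3, 4, 5}) = 1
G(12) = mex({0, 1, 3, 5}) = 2
G(13) = mex({0, 1, 2, 4}) = 3
G(14) = mex({1, 2, 3, 5}) = 0
G(15) = mex({0, 2, 3, 4}) = 1
G(16) = mex({0, 1, 3, 4, 5}) = 2
G(17) = mex({0, 1, 2, 5}) = 3
Observe that G(10)..G(17) = 0, 1, 2, 3, 0, 1, 2, 3 repeats G(0)..G(7) = 0, 1, 2, 3, 0, 1, 2, 3.
For k >= max(S) = 8, G(k) is determined by the previous 8 values G(k-8)..G(k-1); a window of 8 consecutive values has recurred shifted by 10, so by induction G(k + 10) = G(k) for all k >= 0: the sequence is periodic from the start with period 10.
One period: G(0..9) = 0, 1, 2, 3, 0, 1, 2, 3, 4, 5.
65 mod 10 = 5, so G(65) = G(5) = 1.

1


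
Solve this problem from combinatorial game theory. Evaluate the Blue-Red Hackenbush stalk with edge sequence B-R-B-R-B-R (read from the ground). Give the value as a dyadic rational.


Edges (from ground): B-R-B-R-B-R
By Berlekamp's sign-expansion rule, a Blue-Red Hackenbush stalk has the value of the surreal number whose sign sequence is the edge sequence with B -> + and R -> -.
Sign sequence: +-+-+-
Trace the sign expansion in the surreal number tree, starting from 0:
Edge 1: B (sign +) -> bounds (0, +inf), value = 1
Edge 2: R (sign -) -> bounds (0, 1), value = 1/2
Edge 3: B (sign +) -> bounds (1/2, 1), value = 3/4
Edge 4: R (sign -) -> bounds (1/2, 3/4), value = 5/8
Edge 5: B (sign +) -> bounds (5/8, 3/4), value = 11/16
Edge 6: R (sign -) -> bounds (5/8, 11/16), value = 21/32
Game value = 21/32

21/32


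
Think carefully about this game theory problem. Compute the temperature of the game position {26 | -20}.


The game is {26 | -20}, a switch {a | b} with numbers a > b.
Cooling {a | b} by t gives {a - t | b + t}, which stops being hot when a - t = b + t, i.e. at t = (a - b)/2. So the temperature of a switch is (a - b)/2.
Temperature = (Left option - Right option) / 2
= (26 - (-20)) / 2
= 46 / 2
= 23

23


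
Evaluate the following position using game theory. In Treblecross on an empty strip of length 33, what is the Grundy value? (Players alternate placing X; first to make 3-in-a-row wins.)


Treblecross: place X on empty cells; 3-in-a-row wins.
Playing within two cells of an existing X lets the opponent win at once, so sensible play treats the cells i-2..i+2 around each X as dead. The player left with no safe cell loses, so this is a normal-play take-away game on strips of safe cells.
Placing X at cell i (0-indexed) of a strip of k safe cells leaves independent strips of sizes max(0, i-2) and max(0, k-i-3). Hence G(k) = mex{ G(max(0,i-2)) XOR G(max(0,k-i-3)) : 0 <= i < k }, with G(0) = 0.
G(1): splits (0,0):0^0=0 -> mex({0}) = 1
G(2): splits (0,0):0^0=0 -> mex({0}) = 1
G(3): splits (0,0):0^0=0 -> mex({0}) = 1
G(4): splits (0,1):0^1=1 (0,0):0^0=0 -> mex({0, 1}) = 2
G(5): splits (0,2):0^1=1 (0,1):0^1=1 (0,0):0^0=0 -> mex({0, 1}) = 2
G(6) = mex({1}) = 0
G(7) = mex({0, 1, 2}) = 3
G(8) = mex({0, 1, 2}) = 3
G(9) = mex({0, 2}) = 1
G(10) = mex({0, 2, 3}) = 1
G(11) = mex({0, 3}) = 1
G(12) = mex({1, 3}) = 0
G(13) = mex({0, 1, 2, 3}) = 4
G(14) = mex({0, 1, 2}) = 3
G(15) = mex({0, 1, 2}) = 3
G(16) = mex({0, 1, 2, 4}) = 3
G(17) = mex({0, 1, 3, 4}) = 2
G(18) = mex({0, 1, 3, 4}) = 2
G(19) = mex({0, 1, 3, 5}) = 2
G(20) = mex({0, 1, 2, 3, 5}) = 4
G(21) = mex({0, 1, 2, 3, 5}) = 4
G(22) = mex({1, 2, 6}) = 0
G(23) = mex({0, 1, 2, 3, 4, 6}) = 5
G(24) = mex({0, 1, 2, 3, 4}) = 5
G(25) = mex({0, 1, 3, 4, 7}) = 2
G(26) = mex({0, 1, 3, 4, 5, 7}) = 2
G(27) = mex({0, 1, 3, 5}) = 2
G(28) = mex({0, 1, 2, 5}) = 3
G(29) = mex({0, 1, 2, 4, 5, 6}) = 3
G(30) = mex({1, 2, 4, 6}) = 0
G(31) = mex({0, 1, 2, 3, 4, 6}) = 5
G(32) = mex({1, 2, 3, 4, 7}) = 0
G(33) = mex({0, 3, 7}) = 1
Therefore G(33) = 1.

1


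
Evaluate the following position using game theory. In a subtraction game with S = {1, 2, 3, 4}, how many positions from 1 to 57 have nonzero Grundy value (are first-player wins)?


Subtraction set S = {1, 2, 3, 4}, so G(n) = n mod 5.
G(n) = 0 when n is a multiple of 5.
Multiples of 5 in [1, 57]: 11
N-positions (nonzero Grundy) = 57 - 11 = 46

46


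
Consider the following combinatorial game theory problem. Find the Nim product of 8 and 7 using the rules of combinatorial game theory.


Nim multiplication is bilinear over XOR: (u XOR v) * w = (u*w) XOR (v*w).
So we split each operand into its bit components and XOR the pairwise Nim products.
8 = 8 (as XOR of powers of 2).
7 = 1 + 2 + 4 (as XOR of powers of 2).
Using the standard Nim-product table on single bits:
  2*2 = 3,   2*4 = 8,   2*8 = 12,
  4*4 = 6,   4*8 = 11,  8*8 = 13,
and  1*x = x (identity), k*l = l*k (commutative).
Pairwise Nim products:
  8 * 1 = 8
  8 * 2 = 12
  8 * 4 = 11
XOR them: 8 XOR 12 XOR 11 = 15.
Result: 8 * 7 = 15 (in Nim).

15


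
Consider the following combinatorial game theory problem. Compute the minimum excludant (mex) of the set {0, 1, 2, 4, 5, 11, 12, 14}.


Set = {0, 1, 2, 4, 5, 11, 12, 14}
0 is in the set.
1 is in the set.
2 is in the set.
3 is NOT in the set. This is the mex.
mex = 3

3


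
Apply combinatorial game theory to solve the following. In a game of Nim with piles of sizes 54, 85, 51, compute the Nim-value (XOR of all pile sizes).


We need the XOR (exclusive or) of all pile sizes.
After XOR-ing pile 1 (size 54): 0 XOR 54 = 54
After XOR-ing pile 2 (size 85): 54 XOR 85 = 99
After XOR-ing pile 3 (size 51): 99 XOR 51 = 80
The Nim-value of this position is 80.

80


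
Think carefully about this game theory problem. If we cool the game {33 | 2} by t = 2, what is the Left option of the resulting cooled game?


Original game: {33 | 2} (a switch {a | b} with a > b).
Cooling by t (for t below the temperature (a - b)/2 = 31/2) taxes each move by t: {a | b} cooled by t is {a - t | b + t}.
Cooling amount: t = 2
Cooled Left option: 33 - 2 = 31
Cooled Right option: 2 + 2 = 4
Cooled game: {31 | 4}
Left option = 31

31


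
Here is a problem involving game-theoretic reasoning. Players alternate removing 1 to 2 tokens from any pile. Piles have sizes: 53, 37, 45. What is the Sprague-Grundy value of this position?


Subtraction set: {1, 2}
For this subtraction set, G(n) = n mod 3 (period = max + 1 = 3).
Pile 1 (size 53): G(53) = 53 mod 3 = 2
Pile 2 (size 37): G(37) = 37 mod 3 = 1
Pile 3 (size 45): G(45) = 45 mod 3 = 0
Total Grundy value = XOR of all: 2 XOR 1 XOR 0 = 3

3


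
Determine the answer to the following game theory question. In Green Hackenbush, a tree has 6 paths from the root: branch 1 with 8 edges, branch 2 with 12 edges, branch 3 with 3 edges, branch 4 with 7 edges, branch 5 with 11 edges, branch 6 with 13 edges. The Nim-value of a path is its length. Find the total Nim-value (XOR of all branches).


The tree has 6 branches from the ground vertex.
In Green Hackenbush, the Nim-value of a simple path of length k is k.
Branch 1: length 8, Nim-value = 8
Branch 2: length 12, Nim-value = 12
Branch 3: length 3, Nim-value = 3
Branch 4: length 7, Nim-value = 7
Branch 5: length 11, Nim-value = 11
Branch 6: length 13, Nim-value = 13
Total Nim-value = XOR of all branch values:
0 XOR 8 = 8
8 XOR 12 = 4
4 XOR 3 = 7
7 XOR 7 = 0
0 XOR 11 = 11
11 XOR 13 = 6
Nim-value of the tree = 6

6


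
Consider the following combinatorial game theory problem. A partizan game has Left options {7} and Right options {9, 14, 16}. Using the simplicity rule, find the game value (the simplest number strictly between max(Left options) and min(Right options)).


Left options: {7}, max = 7
Right options: {9, 14, 16}, min = 9
All options are numbers and max(Left) < min(Right), so by the simplicity theorem the value is the simplest (earliest-born) number strictly between 7 and 9.
The only integer strictly between 7 and 9 is 8.
No non-integer in the interval can be simpler: if x is a non-integer in the interval, then floor(x) or ceil(x) also lies in the interval (the interval contains an integer), and both are proper prefixes of x's sign expansion, i.e. born earlier. So the game value is 8.
Game value = 8

8


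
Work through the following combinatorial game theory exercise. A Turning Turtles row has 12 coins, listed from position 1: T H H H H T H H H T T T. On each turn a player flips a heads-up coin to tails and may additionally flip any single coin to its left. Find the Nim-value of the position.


Coins: T H H H H T H H H T T T
Key fact: a single head at position k behaves exactly like a Nim heap of size k (turning it to T and optionally flipping a coin at j < k corresponds to moving the heap from k to j, or to 0), and heads combine as a disjunctive sum (two heads at the same place would cancel, matching j XOR j = 0). So the Nim-value is the XOR of the 1-indexed positions of the heads.
Face-up positions (1-indexed): [2, 3, 4, 5, 7, 8, 9]
XOR 0 with 2: 0 XOR 2 = 2
XOR 2 with 3: 2 XOR 3 = 1
XOR 1 with 4: 1 XOR 4 = 5
XOR 5 with 5: 5 XOR 5 = 0
XOR 0 with 7: 0 XOR 7 = 7
XOR 7 with 8: 7 XOR 8 = 15
XOR 15 with 9: 15 XOR 9 = 6
Nim-value = 6

6


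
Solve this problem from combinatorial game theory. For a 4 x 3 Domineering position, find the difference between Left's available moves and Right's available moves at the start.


Board is 4 x 3 (rows x cols).
Left (vertical) placements: (rows-1) * cols = 3 * 3 = 9
Right (horizontal) placements: rows * (cols-1) = 4 * 2 = 8
Advantage = Left - Right = 9 - 8 = 1

1


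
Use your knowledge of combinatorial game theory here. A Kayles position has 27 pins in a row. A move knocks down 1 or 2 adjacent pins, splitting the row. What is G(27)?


Kayles: a move removes 1 or 2 adjacent pins from a contiguous row.
Removing pins from a row of k leaves two independent rows (a, b) with a + b = k - 1 (one pin) or a + b = k - 2 (two pins); an end removal gives a = 0.
By Sprague-Grundy, G(k) = mex{ G(a) XOR G(b) } over all these splits. G(0) = 0.
G(1): splits (0,0):0^0=0 -> mex({0}) = 1
G(2): splits (0,1):0^1=1 (0,0):0^0=0 -> mex({0, 1}) = 2
G(3): splits (0,2):0^2=2 (1,1):1^1=0 (0,1):0^1=1 -> mex({0, 1, 2}) = 3
G(4): splits (0,3):0^3=3 (1,2):1^2=3 (0,2):0^2=2 (1,1):1^1=0 -> mex({0, 2, 3}) = 1
G(5): splits (0,4):0^1=1 (1,3):1^3=2 (2,2):2^2=0 (0,3):0^3=3 (1,2):1^2=3 -> mex({0, 1, 2, 3}) = 4
G(6) = mex({0, 1, 2, 4}) = 3
G(7) = mex({0, 1, 3, 4, 5}) = 2
G(8) = mex({0, 2, 3, 5, 6}) = 1
G(9) = mex({0, 1, 2, 3, 6, 7}) = 4
G(10) = mex({0, 1, 3, 4, 5, 7}) = 2
G(11) = mex({0, 1, 2, 3, 4, 5}) = 6
G(12) = mex({0, 1, 2, 3, 5, 6, 7}) = 4
G(13) = mex({0, 2, 3, 4, 6, 7}) = 1
G(14) = mex({0, 1, 4, 5, 6, 7}) = 2
G(15) = mex({0, 1, 2, 3, 4, 5, 6}) = 7
G(16) = mex({0, 2, 3, 5, 6, 7}) = 1
G(17) = mex({0, 1, 2, 3, 5, 6, 7}) = 4
G(18) = mex({0, 1, 2, 4, 5, 6}) = 3
G(19) = mex({0, 1, 3, 4, 5, 7}) = 2
G(20) = mex({0, 2, 3, 4, 5, 6, 7}) = 1
G(21) = mex({0, 1, 2, 3, 5, 6, 7}) = 4
G(22) = mex({0, 1, 2, 3, 4, 5, 7}) = 6
G(23) = mex({0, 1, 2, 3, 4, 5, 6}) = 7
G(24) = mex({0, 1, 2, 3, 5, 6, 7}) = 4
G(25) = mex({0, 2, 3, 4, 6, 7}) = 1
G(26) = mex({0, 1, 3, 4, 5, 6, 7}) = 2
G(27) = mex({0, 1, 2, 3, 4, 5, 6, 7}) = 8
Therefore G(27) = 8.

8
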